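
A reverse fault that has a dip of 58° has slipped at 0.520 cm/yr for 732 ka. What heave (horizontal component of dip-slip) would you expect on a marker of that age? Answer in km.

2.02 km

dip-slip = rate × time = 0.520 cm/yr × 732 ka = 3806 m
heave = dip-slip × cos(dip) = 3806 × cos(58°) = 2020 m = 2.02 km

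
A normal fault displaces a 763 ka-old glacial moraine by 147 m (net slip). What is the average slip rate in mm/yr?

0.193 mm/yr

rate = 147 m / 763 ka = 0.000193 m/yr = 0.193 mm/yr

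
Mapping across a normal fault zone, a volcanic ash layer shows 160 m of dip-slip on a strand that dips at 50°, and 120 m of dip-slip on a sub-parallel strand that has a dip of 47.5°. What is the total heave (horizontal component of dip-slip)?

heave_A = 160 × cos(50°) = 102.8 m
heave_B = 120 × cos(47.5°) = 81.07 m
total = 102.8 + 81.07 = 184 m

184 m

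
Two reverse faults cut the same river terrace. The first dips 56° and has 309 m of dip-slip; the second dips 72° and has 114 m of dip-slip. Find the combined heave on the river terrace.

208 m

heave_A = 309 × cos(56°) = 172.8 m
heave_B = 114 × cos(72°) = 35.23 m
total = 172.8 + 35.23 = 208 m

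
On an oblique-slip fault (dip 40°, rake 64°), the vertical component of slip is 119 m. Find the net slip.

dip-slip = throw / sin(dip) = 119 / sin(40°) = 185.1 m
net slip = dip-slip / sin(rake) = 185.1 / sin(64°) = 206 m

206 m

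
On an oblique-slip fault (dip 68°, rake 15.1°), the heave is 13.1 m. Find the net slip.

134 m

dip-slip = heave / cos(dip) = 13.1 / cos(68°) = 34.97 m
net slip = dip-slip / sin(rake) = 34.97 / sin(15.1°) = 134 m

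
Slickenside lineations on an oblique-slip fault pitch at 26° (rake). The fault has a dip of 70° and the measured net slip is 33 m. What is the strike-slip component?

29.7 m

strike-slip = net slip × cos(rake) = 33 m × cos(26°) = 29.7 m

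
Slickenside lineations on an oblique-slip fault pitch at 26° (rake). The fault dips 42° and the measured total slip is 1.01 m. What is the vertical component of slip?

dip-slip = net slip × sin(rake) = 1.01 m × sin(26°) = 0.4428 m
throw = dip-slip × sin(dip) = 0.4428 × sin(42°) = 0.296 m

0.296 m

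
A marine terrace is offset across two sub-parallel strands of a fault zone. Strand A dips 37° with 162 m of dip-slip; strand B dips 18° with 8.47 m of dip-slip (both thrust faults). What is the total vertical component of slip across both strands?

100 m

throw_A = 162 × sin(37°) = 97.49 m
throw_B = 8.47 × sin(18°) = 2.617 m
total = 97.49 + 2.617 = 100 m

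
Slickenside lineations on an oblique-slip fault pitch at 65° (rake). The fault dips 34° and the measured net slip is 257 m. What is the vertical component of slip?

130 m

dip-slip = net slip × sin(rake) = 257 m × sin(65°) = 232.9 m
throw = dip-slip × sin(dip) = 232.9 × sin(34°) = 130 m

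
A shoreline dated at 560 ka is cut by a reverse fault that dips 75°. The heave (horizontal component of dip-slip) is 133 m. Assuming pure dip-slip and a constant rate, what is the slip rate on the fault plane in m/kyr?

dip-slip = heave / cos(dip) = 133 m / cos(75°) = 513.9 m
rate = 513.9 m / 560 ka = 0.000918 m/yr = 0.918 m/kyr

0.918 m/kyr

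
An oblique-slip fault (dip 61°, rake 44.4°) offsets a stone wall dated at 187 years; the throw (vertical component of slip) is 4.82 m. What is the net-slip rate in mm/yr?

42.1 mm/yr

dip-slip = throw / sin(dip) = 4.82 / sin(61°) = 5.511 m
net slip = dip-slip / sin(rake) = 5.511 / sin(44.4°) = 7.877 m
rate = 7.877 m / 187 years = 0.0421 m/yr = 42.1 mm/yr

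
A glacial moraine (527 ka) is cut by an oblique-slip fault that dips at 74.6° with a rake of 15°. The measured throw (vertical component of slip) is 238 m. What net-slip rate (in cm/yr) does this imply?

0.181 cm/yr

dip-slip = throw / sin(dip) = 238 / sin(74.6°) = 246.9 m
net slip = dip-slip / sin(rake) = 246.9 / sin(15°) = 953.8 m
rate = 953.8 m / 527 ka = 0.00181 m/yr = 0.181 cm/yr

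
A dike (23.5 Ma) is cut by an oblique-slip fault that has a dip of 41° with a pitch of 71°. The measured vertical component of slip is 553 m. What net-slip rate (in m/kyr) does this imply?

0.0379 m/kyr

dip-slip = throw / sin(dip) = 553 / sin(41°) = 842.9 m
net slip = dip-slip / sin(rake) = 842.9 / sin(71°) = 891.5 m
rate = 891.5 m / 23.5 Ma = 0.0000379 m/yr = 0.0379 m/kyr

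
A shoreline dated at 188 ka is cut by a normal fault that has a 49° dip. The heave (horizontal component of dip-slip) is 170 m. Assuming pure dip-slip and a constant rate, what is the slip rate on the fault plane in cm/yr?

dip-slip = heave / cos(dip) = 170 m / cos(49°) = 259.1 m
rate = 259.1 m / 188 ka = 0.00138 m/yr = 0.138 cm/yr

0.138 cm/yr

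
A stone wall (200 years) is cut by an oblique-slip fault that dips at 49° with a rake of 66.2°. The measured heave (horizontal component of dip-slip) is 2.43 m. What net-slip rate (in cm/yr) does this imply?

dip-slip = heave / cos(dip) = 2.43 / cos(49°) = 3.704 m
net slip = dip-slip / sin(rake) = 3.704 / sin(66.2°) = 4.048 m
rate = 4.048 m / 200 years = 0.0202 m/yr = 2.02 cm/yr

2.02 cm/yr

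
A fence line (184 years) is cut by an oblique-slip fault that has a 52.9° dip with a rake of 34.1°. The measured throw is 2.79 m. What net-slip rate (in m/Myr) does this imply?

33900 m/Myr

dip-slip = throw / sin(dip) = 2.79 / sin(52.9°) = 3.498 m
net slip = dip-slip / sin(rake) = 3.498 / sin(34.1°) = 6.239 m
rate = 6.239 m / 184 years = 0.0339 m/yr = 33900 m/Myr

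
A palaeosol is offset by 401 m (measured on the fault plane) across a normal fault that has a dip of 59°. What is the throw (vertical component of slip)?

throw = dip-slip × sin(dip) = 401 m × sin(59°) = 344 m

344 m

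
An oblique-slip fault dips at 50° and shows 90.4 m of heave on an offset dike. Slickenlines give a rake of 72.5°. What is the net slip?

dip-slip = heave / cos(dip) = 90.4 / cos(50°) = 140.6 m
net slip = dip-slip / sin(rake) = 140.6 / sin(72.5°) = 147 m

147 m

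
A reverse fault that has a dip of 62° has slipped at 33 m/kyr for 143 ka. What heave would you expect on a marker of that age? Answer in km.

2.22 km

dip-slip = rate × time = 33 m/kyr × 143 ka = 4719 m
heave = dip-slip × cos(dip) = 4719 × cos(62°) = 2220 m = 2.22 km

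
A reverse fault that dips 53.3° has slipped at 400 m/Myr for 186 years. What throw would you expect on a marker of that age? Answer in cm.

dip-slip = rate × time = 400 m/Myr × 186 years = 0.07440 m
throw = dip-slip × sin(dip) = 0.07440 × sin(53.3°) = 0.0597 m = 5.97 cm

5.97 cm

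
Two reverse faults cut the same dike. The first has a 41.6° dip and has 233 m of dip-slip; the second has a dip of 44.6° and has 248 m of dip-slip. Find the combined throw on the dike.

throw_A = 233 × sin(41.6°) = 154.7 m
throw_B = 248 × sin(44.6°) = 174.1 m
total = 154.7 + 174.1 = 329 m

329 m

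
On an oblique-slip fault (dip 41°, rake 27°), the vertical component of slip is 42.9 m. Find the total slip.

144 m

dip-slip = throw / sin(dip) = 42.9 / sin(41°) = 65.39 m
net slip = dip-slip / sin(rake) = 65.39 / sin(27°) = 144 m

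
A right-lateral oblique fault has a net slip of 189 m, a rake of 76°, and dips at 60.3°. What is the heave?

90.9 m

dip-slip = net slip × sin(rake) = 189 m × sin(76°) = 183.4 m
heave = dip-slip × cos(dip) = 183.4 × cos(60.3°) = 90.9 m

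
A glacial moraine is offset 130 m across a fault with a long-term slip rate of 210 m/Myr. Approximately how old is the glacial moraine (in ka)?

age = offset / rate = 130 m / (210 m/Myr) = 619000 yr = 619 ka

619 ka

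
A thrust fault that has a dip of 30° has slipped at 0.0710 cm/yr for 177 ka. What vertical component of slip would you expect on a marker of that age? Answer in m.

dip-slip = rate × time = 0.0710 cm/yr × 177 ka = 125.7 m
throw = dip-slip × sin(dip) = 125.7 × sin(30°) = 62.8 m

62.8 m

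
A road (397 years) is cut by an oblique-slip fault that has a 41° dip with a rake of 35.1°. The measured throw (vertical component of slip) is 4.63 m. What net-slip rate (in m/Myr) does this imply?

30900 m/Myr

dip-slip = throw / sin(dip) = 4.63 / sin(41°) = 7.057 m
net slip = dip-slip / sin(rake) = 7.057 / sin(35.1°) = 12.27 m
rate = 12.27 m / 397 years = 0.0309 m/yr = 30900 m/Myr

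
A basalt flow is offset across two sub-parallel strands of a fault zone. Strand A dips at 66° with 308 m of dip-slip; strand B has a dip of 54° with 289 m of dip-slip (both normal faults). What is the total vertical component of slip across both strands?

515 m

throw_A = 308 × sin(66°) = 281.4 m
throw_B = 289 × sin(54°) = 233.8 m
total = 281.4 + 233.8 = 515 m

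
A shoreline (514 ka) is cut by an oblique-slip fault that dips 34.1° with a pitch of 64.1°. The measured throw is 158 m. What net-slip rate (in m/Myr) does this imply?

610 m/Myr

dip-slip = throw / sin(dip) = 158 / sin(34.1°) = 281.8 m
net slip = dip-slip / sin(rake) = 281.8 / sin(64.1°) = 313.3 m
rate = 313.3 m / 514 ka = 0.000610 m/yr = 610 m/Myr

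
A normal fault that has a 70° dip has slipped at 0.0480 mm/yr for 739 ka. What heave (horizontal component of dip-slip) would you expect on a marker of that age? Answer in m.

dip-slip = rate × time = 0.0480 mm/yr × 739 ka = 35.47 m
heave = dip-slip × cos(dip) = 35.47 × cos(70°) = 12.1 m

12.1 m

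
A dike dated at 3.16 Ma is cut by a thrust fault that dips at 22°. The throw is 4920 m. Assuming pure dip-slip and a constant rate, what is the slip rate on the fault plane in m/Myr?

dip-slip = throw / sin(dip) = 4920 m / sin(22°) = 13130 m
rate = 13130 m / 3.16 Ma = 0.00416 m/yr = 4160 m/Myr

4160 m/Myr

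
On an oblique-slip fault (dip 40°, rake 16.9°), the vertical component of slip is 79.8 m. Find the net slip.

dip-slip = throw / sin(dip) = 79.8 / sin(40°) = 124.1 m
net slip = dip-slip / sin(rake) = 124.1 / sin(16.9°) = 427 m

427 m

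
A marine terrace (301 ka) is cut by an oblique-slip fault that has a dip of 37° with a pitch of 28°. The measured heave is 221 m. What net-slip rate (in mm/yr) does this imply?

dip-slip = heave / cos(dip) = 221 / cos(37°) = 276.7 m
net slip = dip-slip / sin(rake) = 276.7 / sin(28°) = 589.4 m
rate = 589.4 m / 301 ka = 0.00196 m/yr = 1.96 mm/yr

1.96 mm/yr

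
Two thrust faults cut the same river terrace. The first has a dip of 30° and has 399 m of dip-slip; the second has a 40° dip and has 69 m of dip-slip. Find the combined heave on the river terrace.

heave_A = 399 × cos(30°) = 345.5 m
heave_B = 69 × cos(40°) = 52.86 m
total = 345.5 + 52.86 = 398 m

398 m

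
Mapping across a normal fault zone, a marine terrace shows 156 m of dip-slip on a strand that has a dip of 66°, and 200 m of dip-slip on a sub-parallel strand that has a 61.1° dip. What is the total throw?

318 m

throw_A = 156 × sin(66°) = 142.5 m
throw_B = 200 × sin(61.1°) = 175.1 m
total = 142.5 + 175.1 = 318 m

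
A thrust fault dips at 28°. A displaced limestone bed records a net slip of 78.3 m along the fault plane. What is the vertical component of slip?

throw = dip-slip × sin(dip) = 78.3 m × sin(28°) = 36.8 m

36.8 m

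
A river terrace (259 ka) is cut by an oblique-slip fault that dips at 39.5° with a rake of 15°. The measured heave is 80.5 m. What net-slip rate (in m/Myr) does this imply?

1560 m/Myr

dip-slip = heave / cos(dip) = 80.5 / cos(39.5°) = 104.3 m
net slip = dip-slip / sin(rake) = 104.3 / sin(15°) = 403.1 m
rate = 403.1 m / 259 ka = 0.00156 m/yr = 1560 m/Myr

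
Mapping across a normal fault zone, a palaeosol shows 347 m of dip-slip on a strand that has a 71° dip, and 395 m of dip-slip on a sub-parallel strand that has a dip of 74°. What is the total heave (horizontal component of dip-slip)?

222 m

heave_A = 347 × cos(71°) = 113 m
heave_B = 395 × cos(74°) = 108.9 m
total = 113 + 108.9 = 222 m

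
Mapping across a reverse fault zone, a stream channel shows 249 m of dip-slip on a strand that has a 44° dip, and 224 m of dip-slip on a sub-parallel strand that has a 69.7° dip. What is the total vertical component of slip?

383 m

throw_A = 249 × sin(44°) = 173 m
throw_B = 224 × sin(69.7°) = 210.1 m
total = 173 + 210.1 = 383 m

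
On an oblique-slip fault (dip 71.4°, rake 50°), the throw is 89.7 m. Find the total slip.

dip-slip = throw / sin(dip) = 89.7 / sin(71.4°) = 94.64 m
net slip = dip-slip / sin(rake) = 94.64 / sin(50°) = 124 m

124 m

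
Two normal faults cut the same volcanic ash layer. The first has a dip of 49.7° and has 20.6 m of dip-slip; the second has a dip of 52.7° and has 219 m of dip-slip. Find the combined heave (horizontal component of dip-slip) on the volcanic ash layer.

heave_A = 20.6 × cos(49.7°) = 13.32 m
heave_B = 219 × cos(52.7°) = 132.7 m
total = 13.32 + 132.7 = 146 m

146 m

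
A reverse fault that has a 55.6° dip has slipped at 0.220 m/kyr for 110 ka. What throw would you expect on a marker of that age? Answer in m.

dip-slip = rate × time = 0.220 m/kyr × 110 ka = 24.20 m
throw = dip-slip × sin(dip) = 24.20 × sin(55.6°) = 20 m

20 m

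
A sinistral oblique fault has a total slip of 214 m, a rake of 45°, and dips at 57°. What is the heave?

82.4 m

dip-slip = net slip × sin(rake) = 214 m × sin(45°) = 151.3 m
heave = dip-slip × cos(dip) = 151.3 × cos(57°) = 82.4 m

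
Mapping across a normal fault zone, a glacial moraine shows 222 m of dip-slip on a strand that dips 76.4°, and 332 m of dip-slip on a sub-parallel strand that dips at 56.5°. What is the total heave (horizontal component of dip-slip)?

heave_A = 222 × cos(76.4°) = 52.20 m
heave_B = 332 × cos(56.5°) = 183.2 m
total = 52.20 + 183.2 = 235 m

235 m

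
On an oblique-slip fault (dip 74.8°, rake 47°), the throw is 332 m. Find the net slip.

470 m

dip-slip = throw / sin(dip) = 332 / sin(74.8°) = 344 m
net slip = dip-slip / sin(rake) = 344 / sin(47°) = 470 m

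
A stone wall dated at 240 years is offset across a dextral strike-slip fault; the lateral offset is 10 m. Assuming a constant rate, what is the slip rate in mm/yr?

41.7 mm/yr

rate = 10 m / 240 years = 0.0417 m/yr = 41.7 mm/yr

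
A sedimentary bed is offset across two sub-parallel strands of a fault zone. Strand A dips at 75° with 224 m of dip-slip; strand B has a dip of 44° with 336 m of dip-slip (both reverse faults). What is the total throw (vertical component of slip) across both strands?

throw_A = 224 × sin(75°) = 216.4 m
throw_B = 336 × sin(44°) = 233.4 m
total = 216.4 + 233.4 = 450 m

450 m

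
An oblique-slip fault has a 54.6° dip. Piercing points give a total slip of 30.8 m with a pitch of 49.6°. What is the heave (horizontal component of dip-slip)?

13.6 m

dip-slip = net slip × sin(rake) = 30.8 m × sin(49.6°) = 23.46 m
heave = dip-slip × cos(dip) = 23.46 × cos(54.6°) = 13.6 m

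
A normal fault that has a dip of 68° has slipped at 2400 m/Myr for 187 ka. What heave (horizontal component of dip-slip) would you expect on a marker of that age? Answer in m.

dip-slip = rate × time = 2400 m/Myr × 187 ka = 448.8 m
heave = dip-slip × cos(dip) = 448.8 × cos(68°) = 168 m

168 m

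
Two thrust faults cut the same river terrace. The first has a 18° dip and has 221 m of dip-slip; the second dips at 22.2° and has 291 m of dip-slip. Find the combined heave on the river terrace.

480 m

heave_A = 221 × cos(18°) = 210.2 m
heave_B = 291 × cos(22.2°) = 269.4 m
total = 210.2 + 269.4 = 480 m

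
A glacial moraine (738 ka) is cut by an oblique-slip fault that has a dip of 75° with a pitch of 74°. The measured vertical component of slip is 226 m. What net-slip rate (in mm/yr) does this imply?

dip-slip = throw / sin(dip) = 226 / sin(75°) = 234 m
net slip = dip-slip / sin(rake) = 234 / sin(74°) = 243.4 m
rate = 243.4 m / 738 ka = 0.000330 m/yr = 0.330 mm/yr

0.330 mm/yr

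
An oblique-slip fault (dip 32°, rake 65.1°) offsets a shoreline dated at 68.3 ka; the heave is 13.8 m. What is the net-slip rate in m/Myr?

263 m/Myr

dip-slip = heave / cos(dip) = 13.8 / cos(32°) = 16.27 m
net slip = dip-slip / sin(rake) = 16.27 / sin(65.1°) = 17.94 m
rate = 17.94 m / 68.3 ka = 0.000263 m/yr = 263 m/Myr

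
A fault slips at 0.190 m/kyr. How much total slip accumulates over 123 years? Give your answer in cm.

slip = rate × time = 0.190 m/kyr × 123 years = 0.0234 m = 2.34 cm

2.34 cm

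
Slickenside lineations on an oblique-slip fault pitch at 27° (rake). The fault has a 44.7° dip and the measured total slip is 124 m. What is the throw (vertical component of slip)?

dip-slip = net slip × sin(rake) = 124 m × sin(27°) = 56.29 m
throw = dip-slip × sin(dip) = 56.29 × sin(44.7°) = 39.6 m

39.6 m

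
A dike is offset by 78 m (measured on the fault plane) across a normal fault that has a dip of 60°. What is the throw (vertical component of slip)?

67.5 m

throw = dip-slip × sin(dip) = 78 m × sin(60°) = 67.5 m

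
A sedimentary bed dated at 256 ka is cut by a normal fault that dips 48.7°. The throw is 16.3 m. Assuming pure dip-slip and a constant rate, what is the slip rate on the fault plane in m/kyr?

dip-slip = throw / sin(dip) = 16.3 m / sin(48.7°) = 21.70 m
rate = 21.70 m / 256 ka = 0.0000848 m/yr = 0.0848 m/kyr

0.0848 m/kyr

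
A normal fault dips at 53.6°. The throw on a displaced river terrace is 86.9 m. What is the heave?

64.1 m

heave = throw / tan(dip) = 86.9 / tan(53.6°) = 64.1 m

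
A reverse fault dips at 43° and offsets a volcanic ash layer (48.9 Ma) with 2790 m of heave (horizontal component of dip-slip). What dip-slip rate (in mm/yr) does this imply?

0.0780 mm/yr

dip-slip = heave / cos(dip) = 2790 m / cos(43°) = 3815 m
rate = 3815 m / 48.9 Ma = 0.0000780 m/yr = 0.0780 mm/yr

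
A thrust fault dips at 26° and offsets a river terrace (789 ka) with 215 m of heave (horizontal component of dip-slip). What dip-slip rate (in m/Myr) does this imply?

303 m/Myr

dip-slip = heave / cos(dip) = 215 m / cos(26°) = 239.2 m
rate = 239.2 m / 789 ka = 0.000303 m/yr = 303 m/Myr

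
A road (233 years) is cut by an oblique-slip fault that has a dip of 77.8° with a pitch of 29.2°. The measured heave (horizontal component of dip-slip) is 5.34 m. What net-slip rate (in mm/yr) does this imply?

222 mm/yr

dip-slip = heave / cos(dip) = 5.34 / cos(77.8°) = 25.27 m
net slip = dip-slip / sin(rake) = 25.27 / sin(29.2°) = 51.80 m
rate = 51.80 m / 233 years = 0.222 m/yr = 222 mm/yr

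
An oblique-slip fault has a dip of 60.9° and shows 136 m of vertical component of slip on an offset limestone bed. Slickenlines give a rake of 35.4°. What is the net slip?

dip-slip = throw / sin(dip) = 136 / sin(60.9°) = 155.6 m
net slip = dip-slip / sin(rake) = 155.6 / sin(35.4°) = 269 m

269 m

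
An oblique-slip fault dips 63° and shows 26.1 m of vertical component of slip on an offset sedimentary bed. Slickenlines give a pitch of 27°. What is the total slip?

dip-slip = throw / sin(dip) = 26.1 / sin(63°) = 29.29 m
net slip = dip-slip / sin(rake) = 29.29 / sin(27°) = 64.5 m

64.5 m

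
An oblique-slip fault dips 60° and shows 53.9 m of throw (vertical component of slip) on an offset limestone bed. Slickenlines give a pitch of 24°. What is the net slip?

dip-slip = throw / sin(dip) = 53.9 / sin(60°) = 62.24 m
net slip = dip-slip / sin(rake) = 62.24 / sin(24°) = 153 m

153 m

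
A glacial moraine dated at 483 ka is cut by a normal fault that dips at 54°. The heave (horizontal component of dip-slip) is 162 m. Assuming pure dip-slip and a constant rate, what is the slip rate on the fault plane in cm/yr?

0.0571 cm/yr

dip-slip = heave / cos(dip) = 162 m / cos(54°) = 275.6 m
rate = 275.6 m / 483 ka = 0.000571 m/yr = 0.0571 cm/yr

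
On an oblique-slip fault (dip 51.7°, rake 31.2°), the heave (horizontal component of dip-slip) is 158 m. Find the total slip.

dip-slip = heave / cos(dip) = 158 / cos(51.7°) = 254.9 m
net slip = dip-slip / sin(rake) = 254.9 / sin(31.2°) = 492 m

492 m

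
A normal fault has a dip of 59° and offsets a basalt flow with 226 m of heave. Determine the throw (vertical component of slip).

376 m

throw = heave × tan(dip) = 226 × tan(59°) = 376 m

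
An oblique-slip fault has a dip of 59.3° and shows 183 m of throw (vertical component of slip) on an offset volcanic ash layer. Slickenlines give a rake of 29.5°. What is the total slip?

432 m

dip-slip = throw / sin(dip) = 183 / sin(59.3°) = 212.8 m
net slip = dip-slip / sin(rake) = 212.8 / sin(29.5°) = 432 m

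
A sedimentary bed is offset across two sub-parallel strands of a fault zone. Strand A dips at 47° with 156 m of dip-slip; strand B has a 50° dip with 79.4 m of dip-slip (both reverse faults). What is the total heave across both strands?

157 m

heave_A = 156 × cos(47°) = 106.4 m
heave_B = 79.4 × cos(50°) = 51.04 m
total = 106.4 + 51.04 = 157 m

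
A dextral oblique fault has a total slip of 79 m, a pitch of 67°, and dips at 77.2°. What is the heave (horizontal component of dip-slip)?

16.1 m

dip-slip = net slip × sin(rake) = 79 m × sin(67°) = 72.72 m
heave = dip-slip × cos(dip) = 72.72 × cos(77.2°) = 16.1 m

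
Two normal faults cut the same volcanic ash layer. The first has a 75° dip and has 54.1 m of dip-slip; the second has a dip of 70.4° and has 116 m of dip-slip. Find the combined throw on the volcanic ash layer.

throw_A = 54.1 × sin(75°) = 52.26 m
throw_B = 116 × sin(70.4°) = 109.3 m
total = 52.26 + 109.3 = 162 m

162 m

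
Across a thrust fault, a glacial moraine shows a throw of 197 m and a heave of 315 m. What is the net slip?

net slip = √(throw² + heave²) = √(197² + 315²) = 372 m

372 m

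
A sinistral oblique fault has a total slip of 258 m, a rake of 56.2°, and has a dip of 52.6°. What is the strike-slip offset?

strike-slip = net slip × cos(rake) = 258 m × cos(56.2°) = 144 m

144 m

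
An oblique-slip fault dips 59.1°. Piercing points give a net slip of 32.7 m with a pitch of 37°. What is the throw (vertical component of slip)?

16.9 m

dip-slip = net slip × sin(rake) = 32.7 m × sin(37°) = 19.68 m
throw = dip-slip × sin(dip) = 19.68 × sin(59.1°) = 16.9 m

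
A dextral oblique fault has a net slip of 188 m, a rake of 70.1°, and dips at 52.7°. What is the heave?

107 m

dip-slip = net slip × sin(rake) = 188 m × sin(70.1°) = 176.8 m
heave = dip-slip × cos(dip) = 176.8 × cos(52.7°) = 107 m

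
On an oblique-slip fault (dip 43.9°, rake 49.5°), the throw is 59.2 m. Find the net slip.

dip-slip = throw / sin(dip) = 59.2 / sin(43.9°) = 85.38 m
net slip = dip-slip / sin(rake) = 85.38 / sin(49.5°) = 112 m

112 m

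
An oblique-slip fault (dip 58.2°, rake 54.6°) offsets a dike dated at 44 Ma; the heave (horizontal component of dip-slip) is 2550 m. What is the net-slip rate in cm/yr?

dip-slip = heave / cos(dip) = 2550 / cos(58.2°) = 4839 m
net slip = dip-slip / sin(rake) = 4839 / sin(54.6°) = 5937 m
rate = 5937 m / 44 Ma = 0.000135 m/yr = 0.0135 cm/yr

0.0135 cm/yr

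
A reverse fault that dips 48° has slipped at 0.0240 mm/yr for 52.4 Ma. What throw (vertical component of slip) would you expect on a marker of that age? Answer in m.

935 m

dip-slip = rate × time = 0.0240 mm/yr × 52.4 Ma = 1258 m
throw = dip-slip × sin(dip) = 1258 × sin(48°) = 935 m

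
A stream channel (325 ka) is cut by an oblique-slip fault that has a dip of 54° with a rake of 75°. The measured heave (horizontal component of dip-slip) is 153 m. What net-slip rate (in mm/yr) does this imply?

dip-slip = heave / cos(dip) = 153 / cos(54°) = 260.3 m
net slip = dip-slip / sin(rake) = 260.3 / sin(75°) = 269.5 m
rate = 269.5 m / 325 ka = 0.000829 m/yr = 0.829 mm/yr

0.829 mm/yr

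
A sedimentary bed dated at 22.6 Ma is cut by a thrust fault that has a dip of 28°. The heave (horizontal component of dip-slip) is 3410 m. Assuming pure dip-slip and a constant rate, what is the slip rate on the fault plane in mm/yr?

dip-slip = heave / cos(dip) = 3410 m / cos(28°) = 3862 m
rate = 3862 m / 22.6 Ma = 0.000171 m/yr = 0.171 mm/yr

0.171 mm/yr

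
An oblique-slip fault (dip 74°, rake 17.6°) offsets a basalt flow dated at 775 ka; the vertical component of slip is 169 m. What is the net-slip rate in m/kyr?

0.750 m/kyr

dip-slip = throw / sin(dip) = 169 / sin(74°) = 175.8 m
net slip = dip-slip / sin(rake) = 175.8 / sin(17.6°) = 581.4 m
rate = 581.4 m / 775 ka = 0.000750 m/yr = 0.750 m/kyr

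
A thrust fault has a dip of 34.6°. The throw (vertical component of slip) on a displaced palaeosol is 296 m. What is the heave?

heave = throw / tan(dip) = 296 / tan(34.6°) = 429 m

429 m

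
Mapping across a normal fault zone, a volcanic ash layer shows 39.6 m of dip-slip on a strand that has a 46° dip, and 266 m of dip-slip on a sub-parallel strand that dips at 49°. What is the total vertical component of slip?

throw_A = 39.6 × sin(46°) = 28.49 m
throw_B = 266 × sin(49°) = 200.8 m
total = 28.49 + 200.8 = 229 m

229 m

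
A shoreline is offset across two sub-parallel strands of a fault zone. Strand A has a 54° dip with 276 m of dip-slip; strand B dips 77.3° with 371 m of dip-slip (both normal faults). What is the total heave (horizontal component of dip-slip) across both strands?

244 m

heave_A = 276 × cos(54°) = 162.2 m
heave_B = 371 × cos(77.3°) = 81.56 m
total = 162.2 + 81.56 = 244 m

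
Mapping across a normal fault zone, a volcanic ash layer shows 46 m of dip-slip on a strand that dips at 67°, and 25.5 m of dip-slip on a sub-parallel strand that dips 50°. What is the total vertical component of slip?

throw_A = 46 × sin(67°) = 42.34 m
throw_B = 25.5 × sin(50°) = 19.53 m
total = 42.34 + 19.53 = 61.9 m

61.9 m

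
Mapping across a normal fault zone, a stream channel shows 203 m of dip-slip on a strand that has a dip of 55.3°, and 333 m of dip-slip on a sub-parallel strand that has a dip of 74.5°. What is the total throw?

488 m

throw_A = 203 × sin(55.3°) = 166.9 m
throw_B = 333 × sin(74.5°) = 320.9 m
total = 166.9 + 320.9 = 488 m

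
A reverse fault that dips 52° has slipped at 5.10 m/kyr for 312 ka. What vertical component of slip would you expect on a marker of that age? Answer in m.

1250 m

dip-slip = rate × time = 5.10 m/kyr × 312 ka = 1591 m
throw = dip-slip × sin(dip) = 1591 × sin(52°) = 1250 m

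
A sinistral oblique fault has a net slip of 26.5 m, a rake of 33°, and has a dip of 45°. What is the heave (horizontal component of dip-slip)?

dip-slip = net slip × sin(rake) = 26.5 m × sin(33°) = 14.43 m
heave = dip-slip × cos(dip) = 14.43 × cos(45°) = 10.2 m

10.2 m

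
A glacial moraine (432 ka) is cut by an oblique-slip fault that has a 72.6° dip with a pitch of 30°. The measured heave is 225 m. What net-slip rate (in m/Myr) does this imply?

dip-slip = heave / cos(dip) = 225 / cos(72.6°) = 752.4 m
net slip = dip-slip / sin(rake) = 752.4 / sin(30°) = 1505 m
rate = 1505 m / 432 ka = 0.00348 m/yr = 3480 m/Myr

3480 m/Myr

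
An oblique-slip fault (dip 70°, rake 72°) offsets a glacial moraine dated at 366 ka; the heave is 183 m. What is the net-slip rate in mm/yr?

1.54 mm/yr

dip-slip = heave / cos(dip) = 183 / cos(70°) = 535.1 m
net slip = dip-slip / sin(rake) = 535.1 / sin(72°) = 562.6 m
rate = 562.6 m / 366 ka = 0.00154 m/yr = 1.54 mm/yr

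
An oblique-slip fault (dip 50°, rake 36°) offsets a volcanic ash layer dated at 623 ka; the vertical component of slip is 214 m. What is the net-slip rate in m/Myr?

dip-slip = throw / sin(dip) = 214 / sin(50°) = 279.4 m
net slip = dip-slip / sin(rake) = 279.4 / sin(36°) = 475.3 m
rate = 475.3 m / 623 ka = 0.000763 m/yr = 763 m/Myr

763 m/Myr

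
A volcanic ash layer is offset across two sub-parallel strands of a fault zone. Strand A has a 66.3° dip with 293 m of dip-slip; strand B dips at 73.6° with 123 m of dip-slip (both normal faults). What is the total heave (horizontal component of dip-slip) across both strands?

heave_A = 293 × cos(66.3°) = 117.8 m
heave_B = 123 × cos(73.6°) = 34.73 m
total = 117.8 + 34.73 = 152 m

152 m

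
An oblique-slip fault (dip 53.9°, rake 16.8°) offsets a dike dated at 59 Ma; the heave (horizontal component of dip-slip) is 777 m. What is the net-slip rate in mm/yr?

dip-slip = heave / cos(dip) = 777 / cos(53.9°) = 1319 m
net slip = dip-slip / sin(rake) = 1319 / sin(16.8°) = 4563 m
rate = 4563 m / 59 Ma = 0.0000773 m/yr = 0.0773 mm/yr

0.0773 mm/yr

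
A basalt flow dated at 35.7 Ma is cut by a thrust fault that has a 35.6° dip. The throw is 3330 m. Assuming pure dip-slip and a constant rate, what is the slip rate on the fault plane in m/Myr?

dip-slip = throw / sin(dip) = 3330 m / sin(35.6°) = 5720 m
rate = 5720 m / 35.7 Ma = 0.000160 m/yr = 160 m/Myr

160 m/Myr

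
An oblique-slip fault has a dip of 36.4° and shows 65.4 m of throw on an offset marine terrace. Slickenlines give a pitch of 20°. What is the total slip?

dip-slip = throw / sin(dip) = 65.4 / sin(36.4°) = 110.2 m
net slip = dip-slip / sin(rake) = 110.2 / sin(20°) = 322 m

322 m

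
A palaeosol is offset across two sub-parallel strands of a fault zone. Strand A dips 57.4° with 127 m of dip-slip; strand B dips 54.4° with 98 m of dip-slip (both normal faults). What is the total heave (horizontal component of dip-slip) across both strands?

heave_A = 127 × cos(57.4°) = 68.42 m
heave_B = 98 × cos(54.4°) = 57.05 m
total = 68.42 + 57.05 = 125 m

125 m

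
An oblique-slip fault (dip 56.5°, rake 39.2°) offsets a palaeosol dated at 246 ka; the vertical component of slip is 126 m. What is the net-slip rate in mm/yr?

dip-slip = throw / sin(dip) = 126 / sin(56.5°) = 151.1 m
net slip = dip-slip / sin(rake) = 151.1 / sin(39.2°) = 239.1 m
rate = 239.1 m / 246 ka = 0.000972 m/yr = 0.972 mm/yr

0.972 mm/yr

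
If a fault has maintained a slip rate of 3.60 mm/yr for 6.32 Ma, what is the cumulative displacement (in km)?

slip = rate × time = 3.60 mm/yr × 6.32 Ma = 22800 m = 22.8 km

22.8 km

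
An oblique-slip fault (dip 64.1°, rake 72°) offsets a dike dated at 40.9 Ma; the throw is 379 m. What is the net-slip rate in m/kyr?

0.0108 m/kyr

dip-slip = throw / sin(dip) = 379 / sin(64.1°) = 421.3 m
net slip = dip-slip / sin(rake) = 421.3 / sin(72°) = 443 m
rate = 443 m / 40.9 Ma = 0.0000108 m/yr = 0.0108 m/kyr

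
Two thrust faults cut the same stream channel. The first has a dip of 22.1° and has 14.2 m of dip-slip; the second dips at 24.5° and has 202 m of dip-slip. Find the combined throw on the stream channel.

throw_A = 14.2 × sin(22.1°) = 5.342 m
throw_B = 202 × sin(24.5°) = 83.77 m
total = 5.342 + 83.77 = 89.1 m

89.1 m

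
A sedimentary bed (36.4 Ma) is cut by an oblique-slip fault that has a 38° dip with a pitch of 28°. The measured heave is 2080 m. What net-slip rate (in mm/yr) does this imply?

dip-slip = heave / cos(dip) = 2080 / cos(38°) = 2640 m
net slip = dip-slip / sin(rake) = 2640 / sin(28°) = 5622 m
rate = 5622 m / 36.4 Ma = 0.000154 m/yr = 0.154 mm/yr

0.154 mm/yr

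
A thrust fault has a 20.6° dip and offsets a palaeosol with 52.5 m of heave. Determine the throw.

throw = heave × tan(dip) = 52.5 × tan(20.6°) = 19.7 m

19.7 m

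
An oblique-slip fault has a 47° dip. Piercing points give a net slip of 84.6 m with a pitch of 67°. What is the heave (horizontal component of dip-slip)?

dip-slip = net slip × sin(rake) = 84.6 m × sin(67°) = 77.87 m
heave = dip-slip × cos(dip) = 77.87 × cos(47°) = 53.1 m

53.1 m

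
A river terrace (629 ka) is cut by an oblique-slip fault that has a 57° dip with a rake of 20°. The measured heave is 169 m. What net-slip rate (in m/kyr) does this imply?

dip-slip = heave / cos(dip) = 169 / cos(57°) = 310.3 m
net slip = dip-slip / sin(rake) = 310.3 / sin(20°) = 907.2 m
rate = 907.2 m / 629 ka = 0.00144 m/yr = 1.44 m/kyr

1.44 m/kyr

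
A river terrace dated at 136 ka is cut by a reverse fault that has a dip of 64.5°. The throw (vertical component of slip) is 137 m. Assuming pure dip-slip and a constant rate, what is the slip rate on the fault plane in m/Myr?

dip-slip = throw / sin(dip) = 137 m / sin(64.5°) = 151.8 m
rate = 151.8 m / 136 ka = 0.00112 m/yr = 1120 m/Myr

1120 m/Myr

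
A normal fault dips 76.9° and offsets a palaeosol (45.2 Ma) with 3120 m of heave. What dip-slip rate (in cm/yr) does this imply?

dip-slip = heave / cos(dip) = 3120 m / cos(76.9°) = 13770 m
rate = 13770 m / 45.2 Ma = 0.000305 m/yr = 0.0305 cm/yr

0.0305 cm/yr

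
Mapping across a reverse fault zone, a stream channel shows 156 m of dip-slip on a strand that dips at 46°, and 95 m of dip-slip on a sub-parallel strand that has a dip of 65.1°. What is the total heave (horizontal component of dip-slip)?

heave_A = 156 × cos(46°) = 108.4 m
heave_B = 95 × cos(65.1°) = 40 m
total = 108.4 + 40 = 148 m

148 m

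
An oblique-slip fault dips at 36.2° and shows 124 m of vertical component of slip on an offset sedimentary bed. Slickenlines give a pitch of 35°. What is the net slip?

dip-slip = throw / sin(dip) = 124 / sin(36.2°) = 210 m
net slip = dip-slip / sin(rake) = 210 / sin(35°) = 366 m

366 m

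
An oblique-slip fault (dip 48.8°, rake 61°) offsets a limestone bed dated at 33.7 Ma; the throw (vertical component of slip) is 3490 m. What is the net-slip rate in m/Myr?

dip-slip = throw / sin(dip) = 3490 / sin(48.8°) = 4638 m
net slip = dip-slip / sin(rake) = 4638 / sin(61°) = 5303 m
rate = 5303 m / 33.7 Ma = 0.000157 m/yr = 157 m/Myr

157 m/Myr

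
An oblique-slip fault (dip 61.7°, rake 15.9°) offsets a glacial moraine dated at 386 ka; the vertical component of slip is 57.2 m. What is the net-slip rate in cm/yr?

dip-slip = throw / sin(dip) = 57.2 / sin(61.7°) = 64.96 m
net slip = dip-slip / sin(rake) = 64.96 / sin(15.9°) = 237.1 m
rate = 237.1 m / 386 ka = 0.000614 m/yr = 0.0614 cm/yr

0.0614 cm/yr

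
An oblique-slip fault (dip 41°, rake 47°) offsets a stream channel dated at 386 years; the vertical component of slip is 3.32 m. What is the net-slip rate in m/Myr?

dip-slip = throw / sin(dip) = 3.32 / sin(41°) = 5.061 m
net slip = dip-slip / sin(rake) = 5.061 / sin(47°) = 6.919 m
rate = 6.919 m / 386 years = 0.0179 m/yr = 17900 m/Myr

17900 m/Myr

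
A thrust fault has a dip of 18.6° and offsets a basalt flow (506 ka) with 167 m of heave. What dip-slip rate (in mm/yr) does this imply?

0.348 mm/yr

dip-slip = heave / cos(dip) = 167 m / cos(18.6°) = 176.2 m
rate = 176.2 m / 506 ka = 0.000348 m/yr = 0.348 mm/yr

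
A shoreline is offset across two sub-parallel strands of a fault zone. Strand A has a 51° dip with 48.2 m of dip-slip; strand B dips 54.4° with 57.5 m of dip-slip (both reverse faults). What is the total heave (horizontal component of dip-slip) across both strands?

63.8 m

heave_A = 48.2 × cos(51°) = 30.33 m
heave_B = 57.5 × cos(54.4°) = 33.47 m
total = 30.33 + 33.47 = 63.8 m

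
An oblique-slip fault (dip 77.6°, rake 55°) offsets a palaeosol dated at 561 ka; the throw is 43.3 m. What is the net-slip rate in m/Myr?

dip-slip = throw / sin(dip) = 43.3 / sin(77.6°) = 44.33 m
net slip = dip-slip / sin(rake) = 44.33 / sin(55°) = 54.12 m
rate = 54.12 m / 561 ka = 0.0000965 m/yr = 96.5 m/Myr

96.5 m/Myr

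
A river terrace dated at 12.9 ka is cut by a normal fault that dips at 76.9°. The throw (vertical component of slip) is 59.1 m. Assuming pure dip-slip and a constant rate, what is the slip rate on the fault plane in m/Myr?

dip-slip = throw / sin(dip) = 59.1 m / sin(76.9°) = 60.68 m
rate = 60.68 m / 12.9 ka = 0.00470 m/yr = 4700 m/Myr

4700 m/Myr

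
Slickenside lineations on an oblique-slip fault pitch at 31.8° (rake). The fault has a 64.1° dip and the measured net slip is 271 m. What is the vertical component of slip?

128 m

dip-slip = net slip × sin(rake) = 271 m × sin(31.8°) = 142.8 m
throw = dip-slip × sin(dip) = 142.8 × sin(64.1°) = 128 m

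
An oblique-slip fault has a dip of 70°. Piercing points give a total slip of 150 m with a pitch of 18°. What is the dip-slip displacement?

dip-slip = net slip × sin(rake) = 150 m × sin(18°) = 46.4 m

46.4 m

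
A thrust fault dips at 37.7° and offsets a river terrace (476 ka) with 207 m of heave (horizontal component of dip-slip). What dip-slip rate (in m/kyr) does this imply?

0.550 m/kyr

dip-slip = heave / cos(dip) = 207 m / cos(37.7°) = 261.6 m
rate = 261.6 m / 476 ka = 0.000550 m/yr = 0.550 m/kyr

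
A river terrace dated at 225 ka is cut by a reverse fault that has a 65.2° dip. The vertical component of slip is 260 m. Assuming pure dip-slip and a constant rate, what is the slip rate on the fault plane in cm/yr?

dip-slip = throw / sin(dip) = 260 m / sin(65.2°) = 286.4 m
rate = 286.4 m / 225 ka = 0.00127 m/yr = 0.127 cm/yr

0.127 cm/yr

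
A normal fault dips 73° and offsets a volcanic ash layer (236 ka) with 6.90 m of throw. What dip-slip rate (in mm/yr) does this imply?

dip-slip = throw / sin(dip) = 6.90 m / sin(73°) = 7.215 m
rate = 7.215 m / 236 ka = 0.0000306 m/yr = 0.0306 mm/yr

0.0306 mm/yr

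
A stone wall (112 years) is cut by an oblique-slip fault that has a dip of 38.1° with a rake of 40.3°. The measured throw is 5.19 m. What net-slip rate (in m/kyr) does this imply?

dip-slip = throw / sin(dip) = 5.19 / sin(38.1°) = 8.411 m
net slip = dip-slip / sin(rake) = 8.411 / sin(40.3°) = 13 m
rate = 13 m / 112 years = 0.116 m/yr = 116 m/kyr

116 m/kyr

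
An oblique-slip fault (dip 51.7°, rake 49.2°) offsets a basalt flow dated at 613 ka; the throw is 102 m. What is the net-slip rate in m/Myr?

280 m/Myr

dip-slip = throw / sin(dip) = 102 / sin(51.7°) = 130 m
net slip = dip-slip / sin(rake) = 130 / sin(49.2°) = 171.7 m
rate = 171.7 m / 613 ka = 0.000280 m/yr = 280 m/Myr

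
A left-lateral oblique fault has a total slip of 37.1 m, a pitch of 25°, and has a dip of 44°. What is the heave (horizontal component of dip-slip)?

dip-slip = net slip × sin(rake) = 37.1 m × sin(25°) = 15.68 m
heave = dip-slip × cos(dip) = 15.68 × cos(44°) = 11.3 m

11.3 m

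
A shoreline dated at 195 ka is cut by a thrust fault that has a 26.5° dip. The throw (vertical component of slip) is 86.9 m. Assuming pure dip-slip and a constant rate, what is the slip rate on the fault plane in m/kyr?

0.999 m/kyr

dip-slip = throw / sin(dip) = 86.9 m / sin(26.5°) = 194.8 m
rate = 194.8 m / 195 ka = 0.000999 m/yr = 0.999 m/kyr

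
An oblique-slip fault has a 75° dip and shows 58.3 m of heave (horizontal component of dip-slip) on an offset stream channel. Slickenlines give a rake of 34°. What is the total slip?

403 m

dip-slip = heave / cos(dip) = 58.3 / cos(75°) = 225.3 m
net slip = dip-slip / sin(rake) = 225.3 / sin(34°) = 403 m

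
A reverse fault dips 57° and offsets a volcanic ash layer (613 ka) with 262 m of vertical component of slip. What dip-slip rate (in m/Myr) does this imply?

510 m/Myr

dip-slip = throw / sin(dip) = 262 m / sin(57°) = 312.4 m
rate = 312.4 m / 613 ka = 0.000510 m/yr = 510 m/Myr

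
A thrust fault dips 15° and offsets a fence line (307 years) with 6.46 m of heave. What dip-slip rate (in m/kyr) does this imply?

dip-slip = heave / cos(dip) = 6.46 m / cos(15°) = 6.688 m
rate = 6.688 m / 307 years = 0.0218 m/yr = 21.8 m/kyr

21.8 m/kyr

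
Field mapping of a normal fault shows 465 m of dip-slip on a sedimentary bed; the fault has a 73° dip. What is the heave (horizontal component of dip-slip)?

heave = dip-slip × cos(dip) = 465 m × cos(73°) = 136 m

136 m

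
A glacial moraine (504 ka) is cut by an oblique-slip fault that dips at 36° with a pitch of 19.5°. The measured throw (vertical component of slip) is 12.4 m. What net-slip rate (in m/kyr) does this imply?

0.125 m/kyr

dip-slip = throw / sin(dip) = 12.4 / sin(36°) = 21.10 m
net slip = dip-slip / sin(rake) = 21.10 / sin(19.5°) = 63.20 m
rate = 63.20 m / 504 ka = 0.000125 m/yr = 0.125 m/kyr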